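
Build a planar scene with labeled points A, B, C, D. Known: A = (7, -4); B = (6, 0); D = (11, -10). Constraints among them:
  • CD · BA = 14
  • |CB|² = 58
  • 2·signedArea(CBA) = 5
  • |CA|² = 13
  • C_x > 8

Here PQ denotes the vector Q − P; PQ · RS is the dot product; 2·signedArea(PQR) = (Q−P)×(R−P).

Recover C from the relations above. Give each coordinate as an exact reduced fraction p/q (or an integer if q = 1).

C = (9, -7)

1. C_x = 9  [2·signedArea(CBA) = 5 ∩ CD · BA = 14]
2. C_y = -7  [2·signedArea(CBA) = 5 ∩ CD · BA = 14]
   → C = (9, -7)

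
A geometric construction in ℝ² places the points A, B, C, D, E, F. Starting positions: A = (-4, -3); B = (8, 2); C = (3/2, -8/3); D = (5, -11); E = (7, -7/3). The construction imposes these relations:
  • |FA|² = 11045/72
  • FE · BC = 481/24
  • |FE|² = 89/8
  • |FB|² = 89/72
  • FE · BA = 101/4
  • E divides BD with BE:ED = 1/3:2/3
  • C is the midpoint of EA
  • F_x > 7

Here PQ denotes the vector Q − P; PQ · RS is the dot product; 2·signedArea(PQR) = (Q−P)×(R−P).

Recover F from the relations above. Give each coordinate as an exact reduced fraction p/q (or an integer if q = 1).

1. F_x = 31/4  [FE · BC = 481/24 ∩ FE · BA = 101/4]
2. F_y = 11/12  [FE · BC = 481/24 ∩ FE · BA = 101/4]
   → F = (31/4, 11/12)

F = (31/4, 11/12)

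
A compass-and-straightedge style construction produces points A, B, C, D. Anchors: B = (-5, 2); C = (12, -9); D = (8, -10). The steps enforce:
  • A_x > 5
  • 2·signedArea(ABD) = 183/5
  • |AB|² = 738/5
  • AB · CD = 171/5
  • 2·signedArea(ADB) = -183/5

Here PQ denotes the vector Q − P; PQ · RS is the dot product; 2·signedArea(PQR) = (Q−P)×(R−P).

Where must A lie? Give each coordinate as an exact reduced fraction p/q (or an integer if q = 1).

A = (26/5, -23/5)

1. A_x = 26/5  [2·signedArea(ABD) = 183/5 ∩ AB · CD = 171/5]
2. A_y = -23/5  [2·signedArea(ABD) = 183/5 ∩ AB · CD = 171/5]
   → A = (26/5, -23/5)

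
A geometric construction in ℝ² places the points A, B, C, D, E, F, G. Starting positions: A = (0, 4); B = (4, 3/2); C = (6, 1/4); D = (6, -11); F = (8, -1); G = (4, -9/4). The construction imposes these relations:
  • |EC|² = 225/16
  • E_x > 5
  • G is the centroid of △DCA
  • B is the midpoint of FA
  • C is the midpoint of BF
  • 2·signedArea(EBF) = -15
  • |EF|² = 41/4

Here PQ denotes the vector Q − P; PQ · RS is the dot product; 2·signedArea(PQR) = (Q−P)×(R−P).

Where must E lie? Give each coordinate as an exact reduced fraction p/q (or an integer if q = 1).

1. E_x = 6  [line 5/2·x + 4·y + -1 = 0 ∩ |EC|² = 225/16]
2. E_y = -7/2  [line 5/2·x + 4·y + -1 = 0 ∩ |EC|² = 225/16]
   → E = (6, -7/2)

E = (6, -7/2)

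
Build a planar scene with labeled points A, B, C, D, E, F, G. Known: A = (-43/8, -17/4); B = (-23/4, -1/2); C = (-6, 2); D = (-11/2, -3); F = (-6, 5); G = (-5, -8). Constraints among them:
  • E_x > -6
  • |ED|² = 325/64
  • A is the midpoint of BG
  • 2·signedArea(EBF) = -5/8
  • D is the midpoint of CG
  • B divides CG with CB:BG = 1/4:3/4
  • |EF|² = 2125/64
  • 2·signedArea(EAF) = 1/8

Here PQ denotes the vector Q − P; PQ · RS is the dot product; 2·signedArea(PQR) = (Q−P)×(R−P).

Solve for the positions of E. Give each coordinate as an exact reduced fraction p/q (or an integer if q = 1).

1. E_x = -45/8  [2·signedArea(EAF) = 1/8 ∩ 2·signedArea(EBF) = -5/8]
2. E_y = -3/4  [2·signedArea(EAF) = 1/8 ∩ 2·signedArea(EBF) = -5/8]
   → E = (-45/8, -3/4)

E = (-45/8, -3/4)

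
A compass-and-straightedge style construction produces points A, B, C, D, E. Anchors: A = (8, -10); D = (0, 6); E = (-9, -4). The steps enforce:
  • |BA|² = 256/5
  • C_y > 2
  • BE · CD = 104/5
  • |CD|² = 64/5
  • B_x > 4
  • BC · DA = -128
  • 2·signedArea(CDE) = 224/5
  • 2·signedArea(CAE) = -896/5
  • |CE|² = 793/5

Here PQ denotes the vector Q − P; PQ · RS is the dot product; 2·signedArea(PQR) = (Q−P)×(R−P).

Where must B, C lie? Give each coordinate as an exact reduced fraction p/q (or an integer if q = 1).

1. C_x = 8/5  [2·signedArea(CDE) = 224/5 ∩ 2·signedArea(CAE) = -896/5]
2. C_y = 14/5  [2·signedArea(CDE) = 224/5 ∩ 2·signedArea(CAE) = -896/5]
   → C = (8/5, 14/5)
3. B_x = 24/5  [line 8/5·x + -16/5·y + -96/5 = 0 ∩ |BA|² = 256/5]
4. B_y = -18/5  [line 8/5·x + -16/5·y + -96/5 = 0 ∩ |BA|² = 256/5]
   → B = (24/5, -18/5)

B = (24/5, -18/5)
C = (8/5, 14/5)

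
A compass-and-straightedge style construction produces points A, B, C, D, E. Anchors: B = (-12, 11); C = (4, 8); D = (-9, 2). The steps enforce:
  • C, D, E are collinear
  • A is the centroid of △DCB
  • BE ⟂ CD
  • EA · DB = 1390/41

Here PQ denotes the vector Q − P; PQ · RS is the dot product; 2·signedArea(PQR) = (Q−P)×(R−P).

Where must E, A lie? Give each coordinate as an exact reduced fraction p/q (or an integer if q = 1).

A = (-17/3, 7)
E = (-330/41, 100/41)

1. E_x = -330/41  [C, D, E are collinear ∩ BE ⟂ CD]
2. E_y = 100/41  [C, D, E are collinear ∩ BE ⟂ CD]
   → E = (-330/41, 100/41)
3. A_x = -17/3  [A is the centroid of △DCB]
4. A_y = 7  [A is the centroid of △DCB]
   → A = (-17/3, 7)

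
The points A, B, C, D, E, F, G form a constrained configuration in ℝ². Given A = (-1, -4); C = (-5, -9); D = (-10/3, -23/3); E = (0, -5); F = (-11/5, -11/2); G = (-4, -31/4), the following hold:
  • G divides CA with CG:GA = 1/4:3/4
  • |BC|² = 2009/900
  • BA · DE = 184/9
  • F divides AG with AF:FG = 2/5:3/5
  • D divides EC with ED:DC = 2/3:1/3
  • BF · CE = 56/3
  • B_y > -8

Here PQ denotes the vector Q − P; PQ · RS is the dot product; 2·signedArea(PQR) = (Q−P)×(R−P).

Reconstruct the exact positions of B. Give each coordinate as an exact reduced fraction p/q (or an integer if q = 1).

B = (-61/15, -47/6)

1. B_x = -61/15  [line -10/3·x + -8/3·y + -310/9 = 0 ∩ |BC|² = 2009/900]
2. B_y = -47/6  [line -10/3·x + -8/3·y + -310/9 = 0 ∩ |BC|² = 2009/900]
   → B = (-61/15, -47/6)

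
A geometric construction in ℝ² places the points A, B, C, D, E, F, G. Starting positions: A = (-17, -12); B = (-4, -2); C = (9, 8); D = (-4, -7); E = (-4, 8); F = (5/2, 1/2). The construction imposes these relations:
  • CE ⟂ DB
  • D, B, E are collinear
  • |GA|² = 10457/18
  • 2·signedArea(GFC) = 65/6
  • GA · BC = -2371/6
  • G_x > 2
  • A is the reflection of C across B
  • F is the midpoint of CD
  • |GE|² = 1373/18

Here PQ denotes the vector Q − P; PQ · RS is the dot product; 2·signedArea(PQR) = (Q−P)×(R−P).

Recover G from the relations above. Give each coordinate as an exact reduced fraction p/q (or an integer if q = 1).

1. G_x = 5/2  [2·signedArea(GFC) = 65/6 ∩ GA · BC = -2371/6]
2. G_y = 13/6  [2·signedArea(GFC) = 65/6 ∩ GA · BC = -2371/6]
   → G = (5/2, 13/6)

G = (5/2, 13/6)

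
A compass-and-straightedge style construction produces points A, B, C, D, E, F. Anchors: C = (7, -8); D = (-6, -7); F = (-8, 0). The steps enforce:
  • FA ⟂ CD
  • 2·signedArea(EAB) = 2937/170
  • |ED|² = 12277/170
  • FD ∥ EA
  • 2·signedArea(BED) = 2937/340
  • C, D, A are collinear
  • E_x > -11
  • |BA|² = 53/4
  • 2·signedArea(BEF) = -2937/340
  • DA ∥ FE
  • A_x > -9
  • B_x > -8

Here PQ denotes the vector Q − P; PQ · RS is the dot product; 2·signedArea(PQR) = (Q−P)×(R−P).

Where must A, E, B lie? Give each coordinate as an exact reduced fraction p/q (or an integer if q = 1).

1. A_x = -1449/170  [C, D, A are collinear ∩ FA ⟂ CD]
2. A_y = -1157/170  [C, D, A are collinear ∩ FA ⟂ CD]
   → A = (-1449/170, -1157/170)
3. E_x = -1789/170  [FD ∥ EA ∩ DA ∥ FE]
4. E_y = 33/170  [FD ∥ EA ∩ DA ∥ FE]
   → E = (-1789/170, 33/170)
5. B_x = -7  [2·signedArea(BED) = 2937/340 ∩ 2·signedArea(EAB) = 2937/170]
6. B_y = -7/2  [2·signedArea(BED) = 2937/340 ∩ 2·signedArea(EAB) = 2937/170]
   → B = (-7, -7/2)

A = (-1449/170, -1157/170)
B = (-7, -7/2)
E = (-1789/170, 33/170)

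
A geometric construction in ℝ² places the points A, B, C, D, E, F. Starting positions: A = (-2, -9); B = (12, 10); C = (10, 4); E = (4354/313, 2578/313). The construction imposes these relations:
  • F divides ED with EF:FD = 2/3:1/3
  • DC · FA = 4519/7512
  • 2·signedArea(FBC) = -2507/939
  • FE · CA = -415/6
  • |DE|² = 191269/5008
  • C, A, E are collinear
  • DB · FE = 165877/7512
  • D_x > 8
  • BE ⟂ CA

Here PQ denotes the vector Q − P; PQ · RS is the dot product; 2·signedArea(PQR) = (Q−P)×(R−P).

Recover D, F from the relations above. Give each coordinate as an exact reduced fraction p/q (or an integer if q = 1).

D = (17/2, 21/4)
F = (3225/313, 11729/1878)

1. F_x = 3225/313  [FE · CA = -415/6 ∩ 2·signedArea(FBC) = -2507/939]
2. F_y = 11729/1878  [FE · CA = -415/6 ∩ 2·signedArea(FBC) = -2507/939]
   → F = (3225/313, 11729/1878)
3. D_x = 17/2  [DC · FA = 4519/7512 ∩ F divides ED with EF:FD = 2/3:1/3]
4. D_y = 21/4  [DC · FA = 4519/7512 ∩ F divides ED with EF:FD = 2/3:1/3]
   → D = (17/2, 21/4)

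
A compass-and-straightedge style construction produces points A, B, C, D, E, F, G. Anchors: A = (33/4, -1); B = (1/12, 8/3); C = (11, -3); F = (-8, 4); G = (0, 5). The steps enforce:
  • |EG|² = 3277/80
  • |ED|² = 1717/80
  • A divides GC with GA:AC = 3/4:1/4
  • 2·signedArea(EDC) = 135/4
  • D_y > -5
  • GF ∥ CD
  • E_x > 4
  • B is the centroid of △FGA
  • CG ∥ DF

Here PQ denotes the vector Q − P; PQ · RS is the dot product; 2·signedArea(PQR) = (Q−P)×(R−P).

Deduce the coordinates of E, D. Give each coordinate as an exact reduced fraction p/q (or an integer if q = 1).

1. D_x = 3  [CG ∥ DF ∩ GF ∥ CD]
2. D_y = -4  [CG ∥ DF ∩ GF ∥ CD]
   → D = (3, -4)
3. E_x = 89/20  [line -1·x + 8·y + 5/4 = 0 ∩ |ED|² = 1717/80]
4. E_y = 2/5  [line -1·x + 8·y + 5/4 = 0 ∩ |ED|² = 1717/80]
   → E = (89/20, 2/5)

D = (3, -4)
E = (89/20, 2/5)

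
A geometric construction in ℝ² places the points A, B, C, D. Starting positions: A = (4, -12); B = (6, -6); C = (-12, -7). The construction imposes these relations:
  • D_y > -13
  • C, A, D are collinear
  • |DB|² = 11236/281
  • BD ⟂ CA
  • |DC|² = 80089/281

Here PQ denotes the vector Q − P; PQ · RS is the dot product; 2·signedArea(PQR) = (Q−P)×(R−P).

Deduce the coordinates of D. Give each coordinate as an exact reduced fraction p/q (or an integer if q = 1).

D = (1156/281, -3382/281)

1. D_x = 1156/281  [C, A, D are collinear ∩ BD ⟂ CA]
2. D_y = -3382/281  [C, A, D are collinear ∩ BD ⟂ CA]
   → D = (1156/281, -3382/281)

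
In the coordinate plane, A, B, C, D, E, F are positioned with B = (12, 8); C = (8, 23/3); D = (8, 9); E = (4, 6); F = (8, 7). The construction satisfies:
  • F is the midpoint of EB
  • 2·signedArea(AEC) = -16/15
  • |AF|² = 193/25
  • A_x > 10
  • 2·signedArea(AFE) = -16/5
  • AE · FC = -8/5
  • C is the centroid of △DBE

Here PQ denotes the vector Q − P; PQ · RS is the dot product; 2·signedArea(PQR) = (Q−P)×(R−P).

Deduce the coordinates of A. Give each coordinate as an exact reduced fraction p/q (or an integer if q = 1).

A = (52/5, 42/5)

1. A_x = 52/5  [AE · FC = -8/5 ∩ 2·signedArea(AFE) = -16/5]
2. A_y = 42/5  [AE · FC = -8/5 ∩ 2·signedArea(AFE) = -16/5]
   → A = (52/5, 42/5)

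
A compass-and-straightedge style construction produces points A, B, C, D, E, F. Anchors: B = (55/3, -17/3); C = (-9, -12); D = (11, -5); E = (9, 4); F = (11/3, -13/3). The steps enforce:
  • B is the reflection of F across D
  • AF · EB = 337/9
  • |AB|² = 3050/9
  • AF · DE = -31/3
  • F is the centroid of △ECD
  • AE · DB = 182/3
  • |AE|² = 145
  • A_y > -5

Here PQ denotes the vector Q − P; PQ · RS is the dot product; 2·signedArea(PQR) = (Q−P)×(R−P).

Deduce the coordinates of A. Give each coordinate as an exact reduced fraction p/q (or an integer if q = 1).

1. A_x = 0  [AE · DB = 182/3 ∩ AF · EB = 337/9]
2. A_y = -4  [AE · DB = 182/3 ∩ AF · EB = 337/9]
   → A = (0, -4)

A = (0, -4)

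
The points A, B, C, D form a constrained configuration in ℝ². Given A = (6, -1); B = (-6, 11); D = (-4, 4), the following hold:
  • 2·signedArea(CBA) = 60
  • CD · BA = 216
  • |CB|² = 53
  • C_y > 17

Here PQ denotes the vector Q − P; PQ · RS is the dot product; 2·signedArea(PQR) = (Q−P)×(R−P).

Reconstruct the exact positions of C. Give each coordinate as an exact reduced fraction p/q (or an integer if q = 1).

1. C_x = -8  [2·signedArea(CBA) = 60 ∩ CD · BA = 216]
2. C_y = 18  [2·signedArea(CBA) = 60 ∩ CD · BA = 216]
   → C = (-8, 18)

C = (-8, 18)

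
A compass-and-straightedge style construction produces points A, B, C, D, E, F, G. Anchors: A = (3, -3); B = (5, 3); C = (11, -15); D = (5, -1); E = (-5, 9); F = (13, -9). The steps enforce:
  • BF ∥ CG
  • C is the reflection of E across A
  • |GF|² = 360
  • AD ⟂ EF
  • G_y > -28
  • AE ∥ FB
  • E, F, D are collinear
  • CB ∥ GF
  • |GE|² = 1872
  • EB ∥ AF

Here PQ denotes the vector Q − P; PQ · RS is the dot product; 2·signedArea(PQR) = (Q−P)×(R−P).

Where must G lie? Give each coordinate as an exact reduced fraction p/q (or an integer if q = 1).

G = (19, -27)

1. G_x = 19  [CB ∥ GF ∩ BF ∥ CG]
2. G_y = -27  [CB ∥ GF ∩ BF ∥ CG]
   → G = (19, -27)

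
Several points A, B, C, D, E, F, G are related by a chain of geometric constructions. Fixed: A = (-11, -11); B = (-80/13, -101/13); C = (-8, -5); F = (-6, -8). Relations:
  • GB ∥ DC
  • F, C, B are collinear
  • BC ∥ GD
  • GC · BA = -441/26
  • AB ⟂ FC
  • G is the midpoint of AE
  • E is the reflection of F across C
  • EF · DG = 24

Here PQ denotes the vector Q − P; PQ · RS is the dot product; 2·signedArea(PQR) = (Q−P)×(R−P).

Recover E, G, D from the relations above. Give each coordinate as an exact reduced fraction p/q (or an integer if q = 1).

1. E_x = -10  [E is the reflection of F across C]
2. E_y = -2  [E is the reflection of F across C]
   → E = (-10, -2)
3. G_x = -21/2  [G is the midpoint of AE]
4. G_y = -13/2  [G is the midpoint of AE]
   → G = (-21/2, -13/2)
5. D_x = -321/26  [GB ∥ DC ∩ BC ∥ GD]
6. D_y = -97/26  [GB ∥ DC ∩ BC ∥ GD]
   → D = (-321/26, -97/26)

D = (-321/26, -97/26)
E = (-10, -2)
G = (-21/2, -13/2)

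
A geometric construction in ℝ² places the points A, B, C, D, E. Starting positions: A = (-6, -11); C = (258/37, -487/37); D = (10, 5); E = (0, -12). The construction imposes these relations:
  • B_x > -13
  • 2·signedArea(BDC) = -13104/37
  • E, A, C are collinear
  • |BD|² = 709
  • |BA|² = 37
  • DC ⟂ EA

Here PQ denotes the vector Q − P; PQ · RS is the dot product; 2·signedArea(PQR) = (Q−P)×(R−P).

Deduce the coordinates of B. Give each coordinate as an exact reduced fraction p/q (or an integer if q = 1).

1. B_x = -12  [line 672/37·x + -112/37·y + 6944/37 = 0 ∩ |BA|² = 37]
2. B_y = -10  [line 672/37·x + -112/37·y + 6944/37 = 0 ∩ |BA|² = 37]
   → B = (-12, -10)

B = (-12, -10)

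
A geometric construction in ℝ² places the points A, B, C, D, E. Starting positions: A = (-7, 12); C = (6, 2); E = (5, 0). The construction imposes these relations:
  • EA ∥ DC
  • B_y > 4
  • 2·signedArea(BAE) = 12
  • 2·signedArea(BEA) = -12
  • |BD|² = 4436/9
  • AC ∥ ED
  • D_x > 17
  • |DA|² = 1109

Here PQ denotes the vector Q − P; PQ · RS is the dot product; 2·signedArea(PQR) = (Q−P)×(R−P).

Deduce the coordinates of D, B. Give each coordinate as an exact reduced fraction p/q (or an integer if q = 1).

B = (4/3, 14/3)
D = (18, -10)

1. D_x = 18  [EA ∥ DC ∩ AC ∥ ED]
2. D_y = -10  [EA ∥ DC ∩ AC ∥ ED]
   → D = (18, -10)
3. B_x = 4/3  [line 12·x + 12·y + -72 = 0 ∩ |BD|² = 4436/9]
4. B_y = 14/3  [line 12·x + 12·y + -72 = 0 ∩ |BD|² = 4436/9]
   → B = (4/3, 14/3)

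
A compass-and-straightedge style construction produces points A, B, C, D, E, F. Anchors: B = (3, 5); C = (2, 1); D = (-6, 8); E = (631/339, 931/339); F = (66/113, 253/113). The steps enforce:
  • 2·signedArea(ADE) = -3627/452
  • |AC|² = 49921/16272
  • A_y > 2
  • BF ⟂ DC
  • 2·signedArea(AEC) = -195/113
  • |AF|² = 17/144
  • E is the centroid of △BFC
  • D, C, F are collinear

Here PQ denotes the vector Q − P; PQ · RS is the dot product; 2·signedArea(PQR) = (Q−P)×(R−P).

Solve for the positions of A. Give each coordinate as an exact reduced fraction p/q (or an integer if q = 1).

A = (1225/1356, 802/339)

1. A_x = 1225/1356  [2·signedArea(AEC) = -195/113 ∩ 2·signedArea(ADE) = -3627/452]
2. A_y = 802/339  [2·signedArea(AEC) = -195/113 ∩ 2·signedArea(ADE) = -3627/452]
   → A = (1225/1356, 802/339)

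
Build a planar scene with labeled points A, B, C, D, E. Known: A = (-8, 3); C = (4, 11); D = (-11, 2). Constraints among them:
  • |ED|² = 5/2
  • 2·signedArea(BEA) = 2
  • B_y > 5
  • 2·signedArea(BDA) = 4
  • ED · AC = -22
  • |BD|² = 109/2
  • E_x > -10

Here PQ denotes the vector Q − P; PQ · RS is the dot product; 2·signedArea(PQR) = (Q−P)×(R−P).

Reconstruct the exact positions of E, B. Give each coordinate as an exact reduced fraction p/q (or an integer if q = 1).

1. B_x = -9/2  [line -1·x + 3·y + -21 = 0 ∩ |BD|² = 109/2]
2. B_y = 11/2  [line -1·x + 3·y + -21 = 0 ∩ |BD|² = 109/2]
   → B = (-9/2, 11/2)
3. E_x = -19/2  [ED · AC = -22 ∩ 2·signedArea(BEA) = 2]
4. E_y = 5/2  [ED · AC = -22 ∩ 2·signedArea(BEA) = 2]
   → E = (-19/2, 5/2)

B = (-9/2, 11/2)
E = (-19/2, 5/2)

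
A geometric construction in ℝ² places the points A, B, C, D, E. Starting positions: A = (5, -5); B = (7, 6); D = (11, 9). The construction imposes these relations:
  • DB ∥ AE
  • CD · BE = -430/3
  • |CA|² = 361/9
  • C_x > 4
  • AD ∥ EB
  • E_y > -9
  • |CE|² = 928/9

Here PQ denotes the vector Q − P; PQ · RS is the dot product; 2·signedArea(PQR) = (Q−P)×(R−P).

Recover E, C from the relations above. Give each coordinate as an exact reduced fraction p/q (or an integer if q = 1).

C = (5, 4/3)
E = (1, -8)

1. E_x = 1  [AD ∥ EB ∩ DB ∥ AE]
2. E_y = -8  [AD ∥ EB ∩ DB ∥ AE]
   → E = (1, -8)
3. C_x = 5  [line 6·x + 14·y + -146/3 = 0 ∩ |CE|² = 928/9]
4. C_y = 4/3  [line 6·x + 14·y + -146/3 = 0 ∩ |CE|² = 928/9]
   → C = (5, 4/3)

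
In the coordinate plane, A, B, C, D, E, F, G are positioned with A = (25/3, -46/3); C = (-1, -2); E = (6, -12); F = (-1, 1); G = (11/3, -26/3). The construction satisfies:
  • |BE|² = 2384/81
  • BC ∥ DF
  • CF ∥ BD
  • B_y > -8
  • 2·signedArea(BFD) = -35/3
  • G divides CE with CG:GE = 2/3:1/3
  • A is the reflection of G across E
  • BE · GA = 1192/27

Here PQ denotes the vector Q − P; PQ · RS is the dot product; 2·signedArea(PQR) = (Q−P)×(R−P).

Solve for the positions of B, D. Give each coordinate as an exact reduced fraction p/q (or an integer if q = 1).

1. B_x = 26/9  [line -14/3·x + 20/3·y + 1724/27 = 0 ∩ |BE|² = 2384/81]
2. B_y = -68/9  [line -14/3·x + 20/3·y + 1724/27 = 0 ∩ |BE|² = 2384/81]
   → B = (26/9, -68/9)
3. D_x = 26/9  [BC ∥ DF ∩ CF ∥ BD]
4. D_y = -41/9  [BC ∥ DF ∩ CF ∥ BD]
   → D = (26/9, -41/9)

B = (26/9, -68/9)
D = (26/9, -41/9)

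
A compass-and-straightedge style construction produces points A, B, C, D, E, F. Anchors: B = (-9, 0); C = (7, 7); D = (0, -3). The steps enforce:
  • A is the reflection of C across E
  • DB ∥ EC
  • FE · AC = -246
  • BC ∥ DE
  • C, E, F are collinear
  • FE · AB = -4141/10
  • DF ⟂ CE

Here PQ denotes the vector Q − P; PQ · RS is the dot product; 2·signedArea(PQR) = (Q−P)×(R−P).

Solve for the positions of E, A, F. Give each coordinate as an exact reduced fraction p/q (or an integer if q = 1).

1. E_x = 16  [DB ∥ EC ∩ BC ∥ DE]
2. E_y = 4  [DB ∥ EC ∩ BC ∥ DE]
   → E = (16, 4)
3. A_x = 25  [A is the reflection of C across E]
4. A_y = 1  [A is the reflection of C across E]
   → A = (25, 1)
5. F_x = 37/10  [C, E, F are collinear ∩ DF ⟂ CE]
6. F_y = 81/10  [C, E, F are collinear ∩ DF ⟂ CE]
   → F = (37/10, 81/10)

A = (25, 1)
E = (16, 4)
F = (37/10, 81/10)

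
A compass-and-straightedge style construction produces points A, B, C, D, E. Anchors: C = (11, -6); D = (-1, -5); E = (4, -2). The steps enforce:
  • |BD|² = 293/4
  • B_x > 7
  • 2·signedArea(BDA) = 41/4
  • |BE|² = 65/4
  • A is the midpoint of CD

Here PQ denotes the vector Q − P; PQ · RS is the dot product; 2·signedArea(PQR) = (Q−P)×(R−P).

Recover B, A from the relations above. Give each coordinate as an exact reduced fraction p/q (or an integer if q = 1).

A = (5, -11/2)
B = (15/2, -4)

1. A_x = 5  [A is the midpoint of CD]
2. A_y = -11/2  [A is the midpoint of CD]
   → A = (5, -11/2)
3. B_x = 15/2  [line 1/2·x + 6·y + 81/4 = 0 ∩ |BE|² = 65/4]
4. B_y = -4  [line 1/2·x + 6·y + 81/4 = 0 ∩ |BE|² = 65/4]
   → B = (15/2, -4)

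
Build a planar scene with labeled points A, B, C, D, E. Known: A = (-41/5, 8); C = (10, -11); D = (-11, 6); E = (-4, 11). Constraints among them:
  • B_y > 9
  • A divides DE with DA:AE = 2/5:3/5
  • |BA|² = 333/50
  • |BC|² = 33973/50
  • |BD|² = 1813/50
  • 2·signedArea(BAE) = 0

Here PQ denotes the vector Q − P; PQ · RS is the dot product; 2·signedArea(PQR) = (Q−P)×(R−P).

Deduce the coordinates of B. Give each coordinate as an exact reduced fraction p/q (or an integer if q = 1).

B = (-61/10, 19/2)

1. B_x = -61/10  [line -3·x + 21/5·y + -291/5 = 0 ∩ |BA|² = 333/50]
2. B_y = 19/2  [line -3·x + 21/5·y + -291/5 = 0 ∩ |BA|² = 333/50]
   → B = (-61/10, 19/2)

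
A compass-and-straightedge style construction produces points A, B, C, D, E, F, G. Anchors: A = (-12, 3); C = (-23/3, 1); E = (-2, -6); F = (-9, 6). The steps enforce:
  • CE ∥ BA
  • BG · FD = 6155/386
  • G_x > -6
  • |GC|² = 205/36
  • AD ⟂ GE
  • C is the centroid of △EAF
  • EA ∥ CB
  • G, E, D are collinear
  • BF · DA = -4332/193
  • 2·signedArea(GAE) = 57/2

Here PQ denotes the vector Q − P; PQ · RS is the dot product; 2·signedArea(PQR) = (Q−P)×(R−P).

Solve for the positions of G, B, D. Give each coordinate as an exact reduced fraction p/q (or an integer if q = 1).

1. G_x = -11/2  [line 9·x + 10·y + 99/2 = 0 ∩ |GC|² = 205/36]
2. G_y = 0  [line 9·x + 10·y + 99/2 = 0 ∩ |GC|² = 205/36]
   → G = (-11/2, 0)
3. B_x = -53/3  [CE ∥ BA ∩ EA ∥ CB]
4. B_y = 10  [CE ∥ BA ∩ EA ∥ CB]
   → B = (-53/3, 10)
5. D_x = -1632/193  [G, E, D are collinear ∩ AD ⟂ GE]
6. D_y = 978/193  [G, E, D are collinear ∩ AD ⟂ GE]
   → D = (-1632/193, 978/193)

B = (-53/3, 10)
D = (-1632/193, 978/193)
G = (-11/2, 0)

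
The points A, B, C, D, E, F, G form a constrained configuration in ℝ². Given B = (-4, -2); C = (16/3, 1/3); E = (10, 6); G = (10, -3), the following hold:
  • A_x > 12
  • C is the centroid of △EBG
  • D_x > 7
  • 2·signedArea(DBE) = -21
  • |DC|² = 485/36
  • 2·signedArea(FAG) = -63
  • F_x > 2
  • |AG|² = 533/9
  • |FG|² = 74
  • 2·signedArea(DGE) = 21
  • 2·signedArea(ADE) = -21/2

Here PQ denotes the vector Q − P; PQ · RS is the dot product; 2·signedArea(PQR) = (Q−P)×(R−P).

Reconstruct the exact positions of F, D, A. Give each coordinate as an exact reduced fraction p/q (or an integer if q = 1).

A = (37/3, 13/3)
D = (23/3, 19/6)
F = (3, 2)

1. D_x = 23/3  [2·signedArea(DBE) = -21 ∩ 2·signedArea(DGE) = 21]
2. D_y = 19/6  [2·signedArea(DBE) = -21 ∩ 2·signedArea(DGE) = 21]
   → D = (23/3, 19/6)
3. A_x = 37/3  [line -17/6·x + 7/3·y + 149/6 = 0 ∩ |AG|² = 533/9]
4. A_y = 13/3  [line -17/6·x + 7/3·y + 149/6 = 0 ∩ |AG|² = 533/9]
   → A = (37/3, 13/3)
5. F_x = 3  [line 22/3·x + -7/3·y + -52/3 = 0 ∩ |FG|² = 74]
6. F_y = 2  [line 22/3·x + -7/3·y + -52/3 = 0 ∩ |FG|² = 74]
   → F = (3, 2)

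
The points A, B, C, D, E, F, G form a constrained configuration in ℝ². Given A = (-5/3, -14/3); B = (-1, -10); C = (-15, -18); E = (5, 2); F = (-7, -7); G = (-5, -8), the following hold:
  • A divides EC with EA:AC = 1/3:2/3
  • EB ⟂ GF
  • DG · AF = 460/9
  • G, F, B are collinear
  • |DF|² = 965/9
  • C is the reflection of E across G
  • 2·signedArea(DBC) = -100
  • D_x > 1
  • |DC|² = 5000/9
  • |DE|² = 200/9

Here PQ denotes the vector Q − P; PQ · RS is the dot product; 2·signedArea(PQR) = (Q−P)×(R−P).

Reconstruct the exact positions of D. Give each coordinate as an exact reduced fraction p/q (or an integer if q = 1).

D = (5/3, -4/3)

1. D_x = 5/3  [2·signedArea(DBC) = -100 ∩ DG · AF = 460/9]
2. D_y = -4/3  [2·signedArea(DBC) = -100 ∩ DG · AF = 460/9]
   → D = (5/3, -4/3)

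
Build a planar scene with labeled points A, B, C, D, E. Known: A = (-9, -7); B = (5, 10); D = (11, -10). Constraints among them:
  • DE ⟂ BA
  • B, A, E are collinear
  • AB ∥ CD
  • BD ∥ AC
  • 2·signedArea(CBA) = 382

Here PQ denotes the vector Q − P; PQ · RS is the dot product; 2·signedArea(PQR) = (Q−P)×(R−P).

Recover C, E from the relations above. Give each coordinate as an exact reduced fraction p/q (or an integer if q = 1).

1. C_x = -3  [AB ∥ CD ∩ BD ∥ AC]
2. C_y = -27  [AB ∥ CD ∩ BD ∥ AC]
   → C = (-3, -27)
3. E_x = -1159/485  [B, A, E are collinear ∩ DE ⟂ BA]
4. E_y = 498/485  [B, A, E are collinear ∩ DE ⟂ BA]
   → E = (-1159/485, 498/485)

C = (-3, -27)
E = (-1159/485, 498/485)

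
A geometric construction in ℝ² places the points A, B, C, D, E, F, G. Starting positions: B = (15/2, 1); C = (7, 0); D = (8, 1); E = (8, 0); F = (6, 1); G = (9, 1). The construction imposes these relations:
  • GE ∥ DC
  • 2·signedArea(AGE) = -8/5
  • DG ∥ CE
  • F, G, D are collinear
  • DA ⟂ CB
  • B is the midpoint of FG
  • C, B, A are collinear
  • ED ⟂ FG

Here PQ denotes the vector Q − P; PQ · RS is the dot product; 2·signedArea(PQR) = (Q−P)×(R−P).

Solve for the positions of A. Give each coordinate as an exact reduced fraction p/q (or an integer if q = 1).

A = (38/5, 6/5)

1. A_x = 38/5  [C, B, A are collinear ∩ DA ⟂ CB]
2. A_y = 6/5  [C, B, A are collinear ∩ DA ⟂ CB]
   → A = (38/5, 6/5)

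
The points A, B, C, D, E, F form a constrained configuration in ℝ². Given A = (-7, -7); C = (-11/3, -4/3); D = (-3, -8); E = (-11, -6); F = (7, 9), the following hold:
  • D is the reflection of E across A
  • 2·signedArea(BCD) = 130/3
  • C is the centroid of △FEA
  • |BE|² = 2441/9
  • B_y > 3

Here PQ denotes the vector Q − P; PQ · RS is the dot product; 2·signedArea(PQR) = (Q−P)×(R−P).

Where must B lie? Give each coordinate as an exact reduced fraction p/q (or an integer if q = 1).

1. B_x = 7/3  [line 20/3·x + 2/3·y + -18 = 0 ∩ |BE|² = 2441/9]
2. B_y = 11/3  [line 20/3·x + 2/3·y + -18 = 0 ∩ |BE|² = 2441/9]
   → B = (7/3, 11/3)

B = (7/3, 11/3)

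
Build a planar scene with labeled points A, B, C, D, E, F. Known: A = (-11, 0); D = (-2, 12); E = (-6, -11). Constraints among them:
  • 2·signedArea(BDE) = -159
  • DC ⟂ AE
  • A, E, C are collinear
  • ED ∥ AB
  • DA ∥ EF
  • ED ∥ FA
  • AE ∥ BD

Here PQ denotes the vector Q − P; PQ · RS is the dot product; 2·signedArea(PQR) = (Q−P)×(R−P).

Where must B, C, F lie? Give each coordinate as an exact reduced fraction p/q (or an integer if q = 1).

1. B_x = -7  [AE ∥ BD ∩ ED ∥ AB]
2. B_y = 23  [AE ∥ BD ∩ ED ∥ AB]
   → B = (-7, 23)
3. C_x = -2041/146  [A, E, C are collinear ∩ DC ⟂ AE]
4. C_y = 957/146  [A, E, C are collinear ∩ DC ⟂ AE]
   → C = (-2041/146, 957/146)
5. F_x = -15  [ED ∥ FA ∩ DA ∥ EF]
6. F_y = -23  [ED ∥ FA ∩ DA ∥ EF]
   → F = (-15, -23)

B = (-7, 23)
C = (-2041/146, 957/146)
F = (-15, -23)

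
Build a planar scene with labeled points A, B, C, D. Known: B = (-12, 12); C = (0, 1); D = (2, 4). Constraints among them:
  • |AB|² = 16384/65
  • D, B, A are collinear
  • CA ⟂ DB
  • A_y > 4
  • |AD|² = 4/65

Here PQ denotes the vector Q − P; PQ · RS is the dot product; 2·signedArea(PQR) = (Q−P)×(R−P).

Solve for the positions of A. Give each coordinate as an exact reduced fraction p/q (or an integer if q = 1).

1. A_x = 116/65  [D, B, A are collinear ∩ CA ⟂ DB]
2. A_y = 268/65  [D, B, A are collinear ∩ CA ⟂ DB]
   → A = (116/65, 268/65)

A = (116/65, 268/65)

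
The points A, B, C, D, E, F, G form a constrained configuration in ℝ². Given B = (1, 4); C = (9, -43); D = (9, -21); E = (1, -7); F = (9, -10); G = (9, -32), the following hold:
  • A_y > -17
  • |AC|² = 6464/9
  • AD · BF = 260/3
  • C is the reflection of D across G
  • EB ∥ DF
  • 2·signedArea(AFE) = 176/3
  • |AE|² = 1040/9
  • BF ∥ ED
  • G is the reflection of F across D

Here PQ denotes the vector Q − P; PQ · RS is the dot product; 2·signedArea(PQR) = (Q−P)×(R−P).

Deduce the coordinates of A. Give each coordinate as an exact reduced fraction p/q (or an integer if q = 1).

A = (19/3, -49/3)

1. A_x = 19/3  [AD · BF = 260/3 ∩ 2·signedArea(AFE) = 176/3]
2. A_y = -49/3  [AD · BF = 260/3 ∩ 2·signedArea(AFE) = 176/3]
   → A = (19/3, -49/3)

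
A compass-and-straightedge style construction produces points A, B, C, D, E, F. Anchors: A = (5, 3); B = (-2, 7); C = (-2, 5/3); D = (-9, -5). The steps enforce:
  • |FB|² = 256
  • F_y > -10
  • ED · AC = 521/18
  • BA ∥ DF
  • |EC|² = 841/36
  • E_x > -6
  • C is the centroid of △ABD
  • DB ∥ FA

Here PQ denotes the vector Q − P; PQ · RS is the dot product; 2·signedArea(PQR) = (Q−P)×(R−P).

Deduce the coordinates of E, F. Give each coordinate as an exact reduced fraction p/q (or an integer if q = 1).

1. E_x = -11/2  [line 7·x + 4/3·y + 733/18 = 0 ∩ |EC|² = 841/36]
2. E_y = -5/3  [line 7·x + 4/3·y + 733/18 = 0 ∩ |EC|² = 841/36]
   → E = (-11/2, -5/3)
3. F_x = -2  [DB ∥ FA ∩ BA ∥ DF]
4. F_y = -9  [DB ∥ FA ∩ BA ∥ DF]
   → F = (-2, -9)

E = (-11/2, -5/3)
F = (-2, -9)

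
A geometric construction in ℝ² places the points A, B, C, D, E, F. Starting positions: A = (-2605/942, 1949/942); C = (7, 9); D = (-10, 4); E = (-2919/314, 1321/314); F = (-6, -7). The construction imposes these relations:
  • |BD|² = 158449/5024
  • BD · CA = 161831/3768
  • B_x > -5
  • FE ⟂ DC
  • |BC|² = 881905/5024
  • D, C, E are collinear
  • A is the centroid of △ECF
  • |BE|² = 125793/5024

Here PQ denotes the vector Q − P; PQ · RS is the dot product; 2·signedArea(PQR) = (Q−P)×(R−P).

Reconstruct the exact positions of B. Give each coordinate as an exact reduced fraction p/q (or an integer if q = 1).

B = (-5745/1256, 3205/1256)

1. B_x = -5745/1256  [line 9199/942·x + 6529/942·y + 101665/3768 = 0 ∩ |BE|² = 125793/5024]
2. B_y = 3205/1256  [line 9199/942·x + 6529/942·y + 101665/3768 = 0 ∩ |BE|² = 125793/5024]
   → B = (-5745/1256, 3205/1256)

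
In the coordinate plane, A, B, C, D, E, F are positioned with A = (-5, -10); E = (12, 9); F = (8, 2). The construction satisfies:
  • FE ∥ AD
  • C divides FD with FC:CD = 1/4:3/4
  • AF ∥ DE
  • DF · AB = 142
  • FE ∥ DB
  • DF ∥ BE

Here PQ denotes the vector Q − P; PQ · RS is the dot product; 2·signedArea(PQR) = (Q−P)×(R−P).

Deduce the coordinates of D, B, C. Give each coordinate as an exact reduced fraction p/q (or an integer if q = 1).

1. D_x = -1  [AF ∥ DE ∩ FE ∥ AD]
2. D_y = -3  [AF ∥ DE ∩ FE ∥ AD]
   → D = (-1, -3)
3. B_x = 3  [DF ∥ BE ∩ FE ∥ DB]
4. B_y = 4  [DF ∥ BE ∩ FE ∥ DB]
   → B = (3, 4)
5. C_x = 23/4  [C divides FD with FC:CD = 1/4:3/4]
6. C_y = 3/4  [C divides FD with FC:CD = 1/4:3/4]
   → C = (23/4, 3/4)

B = (3, 4)
C = (23/4, 3/4)
D = (-1, -3)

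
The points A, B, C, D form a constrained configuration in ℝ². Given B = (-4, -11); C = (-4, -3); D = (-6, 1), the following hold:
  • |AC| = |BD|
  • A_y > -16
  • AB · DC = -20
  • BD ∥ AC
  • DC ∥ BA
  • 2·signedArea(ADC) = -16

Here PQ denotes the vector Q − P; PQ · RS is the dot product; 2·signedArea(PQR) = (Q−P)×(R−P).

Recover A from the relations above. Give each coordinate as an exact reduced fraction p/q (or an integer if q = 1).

1. A_x = -2  [BD ∥ AC ∩ DC ∥ BA]
2. A_y = -15  [BD ∥ AC ∩ DC ∥ BA]
   → A = (-2, -15)

A = (-2, -15)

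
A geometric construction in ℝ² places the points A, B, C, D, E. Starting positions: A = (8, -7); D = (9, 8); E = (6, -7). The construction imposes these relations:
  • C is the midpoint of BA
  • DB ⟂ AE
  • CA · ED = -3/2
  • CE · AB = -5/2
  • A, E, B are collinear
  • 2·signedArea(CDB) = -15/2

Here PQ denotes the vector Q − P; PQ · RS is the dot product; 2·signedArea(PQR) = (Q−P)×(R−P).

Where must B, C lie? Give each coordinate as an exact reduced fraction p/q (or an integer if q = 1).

B = (9, -7)
C = (17/2, -7)

1. B_x = 9  [A, E, B are collinear ∩ DB ⟂ AE]
2. B_y = -7  [A, E, B are collinear ∩ DB ⟂ AE]
   → B = (9, -7)
3. C_x = 17/2  [C is the midpoint of BA]
4. C_y = -7  [C is the midpoint of BA]
   → C = (17/2, -7)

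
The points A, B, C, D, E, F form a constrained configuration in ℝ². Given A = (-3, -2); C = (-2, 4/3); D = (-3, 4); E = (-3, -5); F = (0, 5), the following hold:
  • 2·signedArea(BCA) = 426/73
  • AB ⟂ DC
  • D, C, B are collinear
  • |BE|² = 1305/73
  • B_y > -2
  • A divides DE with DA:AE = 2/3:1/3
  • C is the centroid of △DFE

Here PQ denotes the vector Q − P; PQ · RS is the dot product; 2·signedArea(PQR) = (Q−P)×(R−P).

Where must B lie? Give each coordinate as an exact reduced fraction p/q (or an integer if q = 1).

B = (-75/73, -92/73)

1. B_x = -75/73  [D, C, B are collinear ∩ AB ⟂ DC]
2. B_y = -92/73  [D, C, B are collinear ∩ AB ⟂ DC]
   → B = (-75/73, -92/73)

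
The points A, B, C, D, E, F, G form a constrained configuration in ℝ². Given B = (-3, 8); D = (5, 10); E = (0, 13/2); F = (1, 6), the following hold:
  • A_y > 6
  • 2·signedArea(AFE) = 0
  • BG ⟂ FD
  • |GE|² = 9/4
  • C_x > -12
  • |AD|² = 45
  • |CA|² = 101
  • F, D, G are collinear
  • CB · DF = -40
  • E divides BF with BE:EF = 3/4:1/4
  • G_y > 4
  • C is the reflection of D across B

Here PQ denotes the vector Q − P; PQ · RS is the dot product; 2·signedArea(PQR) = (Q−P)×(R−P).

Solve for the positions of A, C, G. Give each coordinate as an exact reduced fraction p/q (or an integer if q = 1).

A = (-1, 7)
C = (-11, 6)
G = (0, 5)

1. A_x = -1  [line -1/2·x + -1·y + 13/2 = 0 ∩ |AD|² = 45]
2. A_y = 7  [line -1/2·x + -1·y + 13/2 = 0 ∩ |AD|² = 45]
   → A = (-1, 7)
3. C_x = -11  [C is the reflection of D across B]
4. C_y = 6  [C is the reflection of D across B]
   → C = (-11, 6)
5. G_x = 0  [F, D, G are collinear ∩ BG ⟂ FD]
6. G_y = 5  [F, D, G are collinear ∩ BG ⟂ FD]
   → G = (0, 5)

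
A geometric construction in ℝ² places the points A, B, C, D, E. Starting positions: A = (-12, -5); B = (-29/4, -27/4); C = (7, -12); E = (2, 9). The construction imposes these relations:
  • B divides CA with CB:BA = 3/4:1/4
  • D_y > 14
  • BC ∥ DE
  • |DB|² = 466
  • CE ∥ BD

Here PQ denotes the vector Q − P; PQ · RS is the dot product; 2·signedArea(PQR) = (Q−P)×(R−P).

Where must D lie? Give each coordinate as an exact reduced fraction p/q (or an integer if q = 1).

1. D_x = -49/4  [BC ∥ DE ∩ CE ∥ BD]
2. D_y = 57/4  [BC ∥ DE ∩ CE ∥ BD]
   → D = (-49/4, 57/4)

D = (-49/4, 57/4)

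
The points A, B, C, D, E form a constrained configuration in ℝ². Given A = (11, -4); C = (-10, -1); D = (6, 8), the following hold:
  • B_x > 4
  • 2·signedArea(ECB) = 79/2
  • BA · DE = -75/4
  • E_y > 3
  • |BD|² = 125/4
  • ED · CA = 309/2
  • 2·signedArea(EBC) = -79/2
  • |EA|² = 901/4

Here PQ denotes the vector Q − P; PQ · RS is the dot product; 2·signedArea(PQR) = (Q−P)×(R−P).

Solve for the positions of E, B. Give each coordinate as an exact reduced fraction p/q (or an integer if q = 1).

1. E_x = -2  [line -21·x + 3·y + -105/2 = 0 ∩ |EA|² = 901/4]
2. E_y = 7/2  [line -21·x + 3·y + -105/2 = 0 ∩ |EA|² = 901/4]
   → E = (-2, 7/2)
3. B_x = 5  [2·signedArea(ECB) = 79/2 ∩ BA · DE = -75/4]
4. B_y = 5/2  [2·signedArea(ECB) = 79/2 ∩ BA · DE = -75/4]
   → B = (5, 5/2)

B = (5, 5/2)
E = (-2, 7/2)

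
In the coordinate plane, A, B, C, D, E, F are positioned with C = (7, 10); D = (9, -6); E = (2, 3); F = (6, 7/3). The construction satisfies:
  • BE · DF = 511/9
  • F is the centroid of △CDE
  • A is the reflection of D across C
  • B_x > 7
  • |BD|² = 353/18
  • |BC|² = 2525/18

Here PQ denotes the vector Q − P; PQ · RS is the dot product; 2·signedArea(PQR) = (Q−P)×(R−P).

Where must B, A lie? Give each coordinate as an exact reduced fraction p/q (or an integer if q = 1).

A = (5, 26)
B = (15/2, -11/6)

1. B_x = 15/2  [line 3·x + -25/3·y + -340/9 = 0 ∩ |BD|² = 353/18]
2. B_y = -11/6  [line 3·x + -25/3·y + -340/9 = 0 ∩ |BD|² = 353/18]
   → B = (15/2, -11/6)
3. A_x = 5  [A is the reflection of D across C]
4. A_y = 26  [A is the reflection of D across C]
   → A = (5, 26)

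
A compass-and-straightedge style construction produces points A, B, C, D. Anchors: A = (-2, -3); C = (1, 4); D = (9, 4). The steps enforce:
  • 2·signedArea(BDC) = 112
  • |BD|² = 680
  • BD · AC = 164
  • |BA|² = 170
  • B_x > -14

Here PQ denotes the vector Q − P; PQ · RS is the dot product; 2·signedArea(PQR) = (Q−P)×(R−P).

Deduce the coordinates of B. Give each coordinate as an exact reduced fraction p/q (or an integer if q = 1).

B = (-13, -10)

1. B_x = -13  [BD · AC = 164 ∩ 2·signedArea(BDC) = 112]
2. B_y = -10  [BD · AC = 164 ∩ 2·signedArea(BDC) = 112]
   → B = (-13, -10)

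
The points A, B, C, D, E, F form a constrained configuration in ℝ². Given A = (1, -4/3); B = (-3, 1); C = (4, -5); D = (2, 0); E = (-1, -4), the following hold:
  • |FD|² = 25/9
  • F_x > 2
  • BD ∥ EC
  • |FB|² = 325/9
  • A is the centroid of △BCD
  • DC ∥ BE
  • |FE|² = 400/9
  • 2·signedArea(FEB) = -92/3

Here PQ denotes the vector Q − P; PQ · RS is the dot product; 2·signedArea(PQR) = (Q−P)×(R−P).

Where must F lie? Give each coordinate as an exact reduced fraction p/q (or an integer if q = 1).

1. F_x = 3  [line -5·x + -2·y + 53/3 = 0 ∩ |FB|² = 325/9]
2. F_y = 4/3  [line -5·x + -2·y + 53/3 = 0 ∩ |FB|² = 325/9]
   → F = (3, 4/3)

F = (3, 4/3)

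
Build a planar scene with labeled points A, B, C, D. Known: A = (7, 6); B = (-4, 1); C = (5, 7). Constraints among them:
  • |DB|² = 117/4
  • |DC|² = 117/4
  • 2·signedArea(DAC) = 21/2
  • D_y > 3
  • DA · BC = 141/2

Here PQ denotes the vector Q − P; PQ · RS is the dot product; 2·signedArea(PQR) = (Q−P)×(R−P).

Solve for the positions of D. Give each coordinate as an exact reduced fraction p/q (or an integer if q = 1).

1. D_x = 1/2  [DA · BC = 141/2 ∩ 2·signedArea(DAC) = 21/2]
2. D_y = 4  [DA · BC = 141/2 ∩ 2·signedArea(DAC) = 21/2]
   → D = (1/2, 4)

D = (1/2, 4)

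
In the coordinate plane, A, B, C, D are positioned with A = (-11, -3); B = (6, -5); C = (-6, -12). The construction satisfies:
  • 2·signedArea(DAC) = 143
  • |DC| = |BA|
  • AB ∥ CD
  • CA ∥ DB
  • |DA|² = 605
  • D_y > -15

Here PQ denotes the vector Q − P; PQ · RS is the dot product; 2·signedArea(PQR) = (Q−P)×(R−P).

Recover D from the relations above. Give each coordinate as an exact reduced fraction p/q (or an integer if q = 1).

1. D_x = 11  [CA ∥ DB ∩ AB ∥ CD]
2. D_y = -14  [CA ∥ DB ∩ AB ∥ CD]
   → D = (11, -14)

D = (11, -14)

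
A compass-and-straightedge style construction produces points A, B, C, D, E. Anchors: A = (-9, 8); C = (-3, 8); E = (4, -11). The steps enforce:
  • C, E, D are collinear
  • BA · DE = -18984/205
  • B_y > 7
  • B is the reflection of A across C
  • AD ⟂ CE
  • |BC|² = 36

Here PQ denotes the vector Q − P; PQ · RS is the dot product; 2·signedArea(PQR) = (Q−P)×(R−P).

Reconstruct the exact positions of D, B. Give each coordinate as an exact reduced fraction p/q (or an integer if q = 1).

B = (3, 8)
D = (-762/205, 2039/205)

1. D_x = -762/205  [C, E, D are collinear ∩ AD ⟂ CE]
2. D_y = 2039/205  [C, E, D are collinear ∩ AD ⟂ CE]
   → D = (-762/205, 2039/205)
3. B_x = 3  [B is the reflection of A across C]
4. B_y = 8  [B is the reflection of A across C]
   → B = (3, 8)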